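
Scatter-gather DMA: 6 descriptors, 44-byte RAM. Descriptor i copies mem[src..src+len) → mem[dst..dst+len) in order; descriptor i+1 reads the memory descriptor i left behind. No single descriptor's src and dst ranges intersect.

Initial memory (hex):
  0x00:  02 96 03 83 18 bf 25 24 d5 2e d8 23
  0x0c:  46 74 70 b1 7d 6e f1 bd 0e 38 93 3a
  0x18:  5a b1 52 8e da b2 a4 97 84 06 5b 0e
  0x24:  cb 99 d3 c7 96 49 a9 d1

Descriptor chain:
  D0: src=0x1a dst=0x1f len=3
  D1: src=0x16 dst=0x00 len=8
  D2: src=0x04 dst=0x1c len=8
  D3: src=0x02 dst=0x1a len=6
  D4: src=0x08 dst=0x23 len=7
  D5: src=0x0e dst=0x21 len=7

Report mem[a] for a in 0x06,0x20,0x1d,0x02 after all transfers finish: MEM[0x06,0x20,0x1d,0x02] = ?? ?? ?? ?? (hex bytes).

MEM[0x06,0x20,0x1d,0x02] = da d5 8e 5a

[0] 0x1a->0x1f len=3 : 52 8e da
[1] 0x16->0x00 len=8 : 93 3a 5a b1 52 8e da b2
[2] 0x04->0x1c len=8 : 52 8e da b2 d5 2e d8 23
[3] 0x02->0x1a len=6 : 5a b1 52 8e da b2
[4] 0x08->0x23 len=7 : d5 2e d8 23 46 74 70
[5] 0x0e->0x21 len=7 : 70 b1 7d 6e f1 bd 0e
query mem[0x06]=0xda, mem[0x20]=0xd5, mem[0x1d]=0x8e, mem[0x02]=0x5a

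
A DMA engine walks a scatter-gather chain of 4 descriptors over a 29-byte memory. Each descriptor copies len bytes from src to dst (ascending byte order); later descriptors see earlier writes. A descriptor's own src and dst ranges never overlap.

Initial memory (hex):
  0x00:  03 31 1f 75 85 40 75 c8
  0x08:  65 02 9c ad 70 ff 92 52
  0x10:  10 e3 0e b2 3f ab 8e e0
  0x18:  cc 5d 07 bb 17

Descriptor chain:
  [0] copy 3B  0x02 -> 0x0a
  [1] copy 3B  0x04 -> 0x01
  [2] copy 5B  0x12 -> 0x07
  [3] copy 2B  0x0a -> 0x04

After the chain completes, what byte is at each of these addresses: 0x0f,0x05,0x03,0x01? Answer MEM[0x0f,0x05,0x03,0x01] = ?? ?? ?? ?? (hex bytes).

#0 dst[0x0a+3] := {0x1f,0x75,0x85}
#1 dst[0x01+3] := {0x85,0x40,0x75}
#2 dst[0x07+5] := {0x0e,0xb2,0x3f,0xab,0x8e}
#3 dst[0x04+2] := {0xab,0x8e}
query mem[0x0f]=0x52, mem[0x05]=0x8e, mem[0x03]=0x75, mem[0x01]=0x85

MEM[0x0f,0x05,0x03,0x01] = 52 8e 75 85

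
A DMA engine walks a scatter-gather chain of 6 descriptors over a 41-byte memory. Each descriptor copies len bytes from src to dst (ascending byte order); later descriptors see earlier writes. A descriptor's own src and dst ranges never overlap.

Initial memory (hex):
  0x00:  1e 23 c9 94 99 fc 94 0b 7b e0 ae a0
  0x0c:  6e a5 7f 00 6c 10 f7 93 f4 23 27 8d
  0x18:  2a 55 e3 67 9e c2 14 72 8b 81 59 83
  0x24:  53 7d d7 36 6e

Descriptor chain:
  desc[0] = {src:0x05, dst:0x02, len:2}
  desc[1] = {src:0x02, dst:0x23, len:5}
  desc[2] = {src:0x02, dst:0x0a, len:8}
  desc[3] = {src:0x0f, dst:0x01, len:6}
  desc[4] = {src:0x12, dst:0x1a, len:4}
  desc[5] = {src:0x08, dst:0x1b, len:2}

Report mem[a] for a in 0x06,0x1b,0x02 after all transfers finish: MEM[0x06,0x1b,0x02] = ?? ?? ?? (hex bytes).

MEM[0x06,0x1b,0x02] = f4 7b 7b

[0] 0x05->0x02 len=2 : fc 94
[1] 0x02->0x23 len=5 : fc 94 99 fc 94
[2] 0x02->0x0a len=8 : fc 94 99 fc 94 0b 7b e0
[3] 0x0f->0x01 len=6 : 0b 7b e0 f7 93 f4
[4] 0x12->0x1a len=4 : f7 93 f4 23
[5] 0x08->0x1b len=2 : 7b e0
query mem[0x06]=0xf4, mem[0x1b]=0x7b, mem[0x02]=0x7b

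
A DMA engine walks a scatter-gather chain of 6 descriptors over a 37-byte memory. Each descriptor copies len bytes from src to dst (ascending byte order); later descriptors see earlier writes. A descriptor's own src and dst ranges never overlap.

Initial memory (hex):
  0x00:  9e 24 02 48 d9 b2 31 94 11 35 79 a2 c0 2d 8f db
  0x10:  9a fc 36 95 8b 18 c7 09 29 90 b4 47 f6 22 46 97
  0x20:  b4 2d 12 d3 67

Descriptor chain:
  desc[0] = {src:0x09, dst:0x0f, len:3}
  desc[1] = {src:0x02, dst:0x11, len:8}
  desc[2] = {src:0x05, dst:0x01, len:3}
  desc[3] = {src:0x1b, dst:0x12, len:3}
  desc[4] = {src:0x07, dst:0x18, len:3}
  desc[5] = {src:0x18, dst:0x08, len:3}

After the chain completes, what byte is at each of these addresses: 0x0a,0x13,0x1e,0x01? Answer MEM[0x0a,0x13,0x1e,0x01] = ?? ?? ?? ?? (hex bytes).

MEM[0x0a,0x13,0x1e,0x01] = 35 f6 46 b2

#0 dst[0x0f+3] := {0x35,0x79,0xa2}
#1 dst[0x11+8] := {0x02,0x48,0xd9,0xb2,0x31,0x94,0x11,0x35}
#2 dst[0x01+3] := {0xb2,0x31,0x94}
#3 dst[0x12+3] := {0x47,0xf6,0x22}
#4 dst[0x18+3] := {0x94,0x11,0x35}
#5 dst[0x08+3] := {0x94,0x11,0x35}
query mem[0x0a]=0x35, mem[0x13]=0xf6, mem[0x1e]=0x46, mem[0x01]=0xb2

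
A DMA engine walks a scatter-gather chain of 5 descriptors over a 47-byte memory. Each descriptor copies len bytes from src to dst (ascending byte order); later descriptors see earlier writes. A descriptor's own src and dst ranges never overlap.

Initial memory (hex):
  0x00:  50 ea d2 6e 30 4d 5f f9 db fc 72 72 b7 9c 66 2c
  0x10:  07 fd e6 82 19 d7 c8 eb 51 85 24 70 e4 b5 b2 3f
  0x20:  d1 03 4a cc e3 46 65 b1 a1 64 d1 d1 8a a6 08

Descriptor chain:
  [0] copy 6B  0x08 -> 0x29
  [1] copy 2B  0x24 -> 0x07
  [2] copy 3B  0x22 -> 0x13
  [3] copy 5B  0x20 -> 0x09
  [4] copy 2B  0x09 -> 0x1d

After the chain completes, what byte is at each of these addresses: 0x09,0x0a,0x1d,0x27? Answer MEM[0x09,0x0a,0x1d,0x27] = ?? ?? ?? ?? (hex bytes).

MEM[0x09,0x0a,0x1d,0x27] = d1 03 d1 b1

#0 dst[0x29+6] := {0xdb,0xfc,0x72,0x72,0xb7,0x9c}
#1 dst[0x07+2] := {0xe3,0x46}
#2 dst[0x13+3] := {0x4a,0xcc,0xe3}
#3 dst[0x09+5] := {0xd1,0x03,0x4a,0xcc,0xe3}
#4 dst[0x1d+2] := {0xd1,0x03}
query mem[0x09]=0xd1, mem[0x0a]=0x03, mem[0x1d]=0xd1, mem[0x27]=0xb1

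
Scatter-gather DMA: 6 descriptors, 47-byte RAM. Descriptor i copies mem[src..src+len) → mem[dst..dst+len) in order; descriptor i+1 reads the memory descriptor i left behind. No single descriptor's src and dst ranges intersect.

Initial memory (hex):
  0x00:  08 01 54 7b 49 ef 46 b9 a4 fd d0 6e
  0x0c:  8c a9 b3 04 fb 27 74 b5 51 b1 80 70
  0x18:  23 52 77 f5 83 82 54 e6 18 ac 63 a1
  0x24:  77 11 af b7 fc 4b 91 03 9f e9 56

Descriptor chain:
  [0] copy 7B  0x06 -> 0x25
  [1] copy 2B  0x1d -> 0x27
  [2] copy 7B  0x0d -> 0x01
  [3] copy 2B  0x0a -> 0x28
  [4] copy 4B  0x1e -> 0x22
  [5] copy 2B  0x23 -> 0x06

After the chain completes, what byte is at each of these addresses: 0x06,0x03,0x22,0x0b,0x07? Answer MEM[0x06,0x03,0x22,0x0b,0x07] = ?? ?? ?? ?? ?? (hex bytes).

#0 dst[0x25+7] := {0x46,0xb9,0xa4,0xfd,0xd0,0x6e,0x8c}
#1 dst[0x27+2] := {0x82,0x54}
#2 dst[0x01+7] := {0xa9,0xb3,0x04,0xfb,0x27,0x74,0xb5}
#3 dst[0x28+2] := {0xd0,0x6e}
#4 dst[0x22+4] := {0x54,0xe6,0x18,0xac}
#5 dst[0x06+2] := {0xe6,0x18}
query mem[0x06]=0xe6, mem[0x03]=0x04, mem[0x22]=0x54, mem[0x0b]=0x6e, mem[0x07]=0x18

MEM[0x06,0x03,0x22,0x0b,0x07] = e6 04 54 6e 18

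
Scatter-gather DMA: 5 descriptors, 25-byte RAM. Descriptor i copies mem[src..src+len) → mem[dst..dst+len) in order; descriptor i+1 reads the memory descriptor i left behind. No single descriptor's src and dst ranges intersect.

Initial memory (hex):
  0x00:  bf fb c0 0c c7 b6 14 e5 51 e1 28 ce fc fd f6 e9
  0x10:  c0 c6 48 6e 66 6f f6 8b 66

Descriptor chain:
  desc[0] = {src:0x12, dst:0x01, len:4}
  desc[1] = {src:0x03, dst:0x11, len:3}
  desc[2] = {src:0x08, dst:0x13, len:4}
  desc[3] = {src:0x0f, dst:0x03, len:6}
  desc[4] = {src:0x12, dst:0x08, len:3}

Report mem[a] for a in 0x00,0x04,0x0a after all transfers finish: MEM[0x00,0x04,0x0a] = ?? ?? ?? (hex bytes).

MEM[0x00,0x04,0x0a] = bf c0 e1

#0 dst[0x01+4] := {0x48,0x6e,0x66,0x6f}
#1 dst[0x11+3] := {0x66,0x6f,0xb6}
#2 dst[0x13+4] := {0x51,0xe1,0x28,0xce}
#3 dst[0x03+6] := {0xe9,0xc0,0x66,0x6f,0x51,0xe1}
#4 dst[0x08+3] := {0x6f,0x51,0xe1}
query mem[0x00]=0xbf, mem[0x04]=0xc0, mem[0x0a]=0xe1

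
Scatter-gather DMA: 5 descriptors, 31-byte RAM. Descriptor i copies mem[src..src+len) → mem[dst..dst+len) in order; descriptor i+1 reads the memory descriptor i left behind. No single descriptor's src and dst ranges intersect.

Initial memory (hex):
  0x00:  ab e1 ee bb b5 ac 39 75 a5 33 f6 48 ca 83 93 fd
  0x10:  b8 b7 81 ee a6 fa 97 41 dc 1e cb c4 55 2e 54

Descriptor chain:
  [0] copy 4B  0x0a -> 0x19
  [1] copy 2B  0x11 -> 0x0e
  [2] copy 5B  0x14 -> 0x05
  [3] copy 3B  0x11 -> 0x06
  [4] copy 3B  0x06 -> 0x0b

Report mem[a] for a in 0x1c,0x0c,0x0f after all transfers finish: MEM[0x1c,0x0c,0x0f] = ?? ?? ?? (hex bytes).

MEM[0x1c,0x0c,0x0f] = 83 81 81

#0 dst[0x19+4] := {0xf6,0x48,0xca,0x83}
#1 dst[0x0e+2] := {0xb7,0x81}
#2 dst[0x05+5] := {0xa6,0xfa,0x97,0x41,0xdc}
#3 dst[0x06+3] := {0xb7,0x81,0xee}
#4 dst[0x0b+3] := {0xb7,0x81,0xee}
query mem[0x1c]=0x83, mem[0x0c]=0x81, mem[0x0f]=0x81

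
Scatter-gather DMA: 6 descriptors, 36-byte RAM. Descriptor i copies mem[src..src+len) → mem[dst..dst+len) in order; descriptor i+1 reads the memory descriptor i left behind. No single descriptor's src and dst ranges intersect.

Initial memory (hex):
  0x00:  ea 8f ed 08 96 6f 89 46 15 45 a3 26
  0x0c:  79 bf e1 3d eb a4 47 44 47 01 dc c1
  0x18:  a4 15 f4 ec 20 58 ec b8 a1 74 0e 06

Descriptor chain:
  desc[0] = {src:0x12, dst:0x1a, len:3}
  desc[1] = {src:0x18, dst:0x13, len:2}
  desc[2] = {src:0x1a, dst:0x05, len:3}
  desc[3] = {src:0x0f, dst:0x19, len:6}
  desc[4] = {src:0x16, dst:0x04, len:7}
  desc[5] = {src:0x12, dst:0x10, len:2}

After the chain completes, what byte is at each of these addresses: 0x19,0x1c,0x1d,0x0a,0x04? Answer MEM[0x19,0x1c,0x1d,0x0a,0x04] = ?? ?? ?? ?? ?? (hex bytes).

MEM[0x19,0x1c,0x1d,0x0a,0x04] = 3d 47 a4 47 dc

D0: mem[0x1a..0x1c] <- [47 44 47]
D1: mem[0x13..0x14] <- [a4 15]
D2: mem[0x05..0x07] <- [47 44 47]
D3: mem[0x19..0x1e] <- [3d eb a4 47 a4 15]
D4: mem[0x04..0x0a] <- [dc c1 a4 3d eb a4 47]
D5: mem[0x10..0x11] <- [47 a4]
query mem[0x19]=0x3d, mem[0x1c]=0x47, mem[0x1d]=0xa4, mem[0x0a]=0x47, mem[0x04]=0xdc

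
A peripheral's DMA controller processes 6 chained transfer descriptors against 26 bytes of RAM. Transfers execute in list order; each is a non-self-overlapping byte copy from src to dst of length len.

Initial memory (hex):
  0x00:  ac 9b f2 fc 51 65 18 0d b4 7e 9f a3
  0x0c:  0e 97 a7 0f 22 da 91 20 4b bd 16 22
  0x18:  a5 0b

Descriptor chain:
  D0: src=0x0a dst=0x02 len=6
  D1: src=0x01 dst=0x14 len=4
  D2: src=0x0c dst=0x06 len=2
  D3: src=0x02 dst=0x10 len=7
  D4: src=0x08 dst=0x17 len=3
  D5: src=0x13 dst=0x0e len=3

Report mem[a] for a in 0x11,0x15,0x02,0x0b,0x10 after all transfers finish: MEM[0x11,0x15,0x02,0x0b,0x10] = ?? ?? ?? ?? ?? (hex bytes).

MEM[0x11,0x15,0x02,0x0b,0x10] = a3 97 9f a3 97

[0] 0x0a->0x02 len=6 : 9f a3 0e 97 a7 0f
[1] 0x01->0x14 len=4 : 9b 9f a3 0e
[2] 0x0c->0x06 len=2 : 0e 97
[3] 0x02->0x10 len=7 : 9f a3 0e 97 0e 97 b4
[4] 0x08->0x17 len=3 : b4 7e 9f
[5] 0x13->0x0e len=3 : 97 0e 97
query mem[0x11]=0xa3, mem[0x15]=0x97, mem[0x02]=0x9f, mem[0x0b]=0xa3, mem[0x10]=0x97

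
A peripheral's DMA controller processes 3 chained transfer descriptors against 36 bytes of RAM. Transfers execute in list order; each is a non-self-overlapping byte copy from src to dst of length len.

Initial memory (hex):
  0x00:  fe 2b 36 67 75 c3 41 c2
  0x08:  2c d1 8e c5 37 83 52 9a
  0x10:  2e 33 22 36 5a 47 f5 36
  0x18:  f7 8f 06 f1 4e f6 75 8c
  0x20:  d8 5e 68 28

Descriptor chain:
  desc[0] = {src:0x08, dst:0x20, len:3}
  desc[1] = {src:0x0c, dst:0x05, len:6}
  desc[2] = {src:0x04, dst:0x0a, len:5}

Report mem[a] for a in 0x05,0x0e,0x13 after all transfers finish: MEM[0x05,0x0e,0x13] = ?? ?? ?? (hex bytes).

[0] 0x08->0x20 len=3 : 2c d1 8e
[1] 0x0c->0x05 len=6 : 37 83 52 9a 2e 33
[2] 0x04->0x0a len=5 : 75 37 83 52 9a
query mem[0x05]=0x37, mem[0x0e]=0x9a, mem[0x13]=0x36

MEM[0x05,0x0e,0x13] = 37 9a 36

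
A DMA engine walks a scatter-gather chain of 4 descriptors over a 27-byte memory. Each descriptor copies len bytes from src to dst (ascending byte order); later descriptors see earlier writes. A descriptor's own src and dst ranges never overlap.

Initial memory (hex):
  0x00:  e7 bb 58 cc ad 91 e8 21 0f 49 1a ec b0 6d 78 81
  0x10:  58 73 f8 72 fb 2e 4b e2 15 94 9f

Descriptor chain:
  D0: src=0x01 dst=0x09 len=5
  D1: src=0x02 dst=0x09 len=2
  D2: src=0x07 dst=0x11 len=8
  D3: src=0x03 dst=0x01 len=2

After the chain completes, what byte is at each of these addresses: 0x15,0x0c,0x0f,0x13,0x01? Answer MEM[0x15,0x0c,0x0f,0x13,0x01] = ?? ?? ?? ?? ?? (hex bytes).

MEM[0x15,0x0c,0x0f,0x13,0x01] = cc ad 81 58 cc

#0 dst[0x09+5] := {0xbb,0x58,0xcc,0xad,0x91}
#1 dst[0x09+2] := {0x58,0xcc}
#2 dst[0x11+8] := {0x21,0x0f,0x58,0xcc,0xcc,0xad,0x91,0x78}
#3 dst[0x01+2] := {0xcc,0xad}
query mem[0x15]=0xcc, mem[0x0c]=0xad, mem[0x0f]=0x81, mem[0x13]=0x58, mem[0x01]=0xcc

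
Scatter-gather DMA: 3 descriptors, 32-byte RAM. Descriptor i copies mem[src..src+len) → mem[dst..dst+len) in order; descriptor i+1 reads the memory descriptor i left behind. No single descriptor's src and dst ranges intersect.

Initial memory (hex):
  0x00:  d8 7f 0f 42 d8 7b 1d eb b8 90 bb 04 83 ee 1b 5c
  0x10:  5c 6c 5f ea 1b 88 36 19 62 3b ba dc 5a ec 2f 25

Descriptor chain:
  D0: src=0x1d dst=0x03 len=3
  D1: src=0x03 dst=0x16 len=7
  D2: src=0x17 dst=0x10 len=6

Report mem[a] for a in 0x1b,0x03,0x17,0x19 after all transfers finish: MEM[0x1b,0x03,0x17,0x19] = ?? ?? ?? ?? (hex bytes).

MEM[0x1b,0x03,0x17,0x19] = b8 ec 2f 1d

D0: mem[0x03..0x05] <- [ec 2f 25]
D1: mem[0x16..0x1c] <- [ec 2f 25 1d eb b8 90]
D2: mem[0x10..0x15] <- [2f 25 1d eb b8 90]
query mem[0x1b]=0xb8, mem[0x03]=0xec, mem[0x17]=0x2f, mem[0x19]=0x1d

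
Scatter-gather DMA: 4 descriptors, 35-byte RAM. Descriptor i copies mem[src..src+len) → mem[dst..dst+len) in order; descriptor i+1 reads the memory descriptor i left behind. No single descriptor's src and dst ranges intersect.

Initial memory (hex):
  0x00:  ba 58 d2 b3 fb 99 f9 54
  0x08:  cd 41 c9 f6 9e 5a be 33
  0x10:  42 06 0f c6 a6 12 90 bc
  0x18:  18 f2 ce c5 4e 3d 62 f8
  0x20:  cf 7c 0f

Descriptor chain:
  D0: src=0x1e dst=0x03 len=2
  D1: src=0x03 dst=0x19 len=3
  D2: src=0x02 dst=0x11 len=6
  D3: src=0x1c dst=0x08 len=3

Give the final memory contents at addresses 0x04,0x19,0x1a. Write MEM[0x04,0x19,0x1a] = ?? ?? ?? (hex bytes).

MEM[0x04,0x19,0x1a] = f8 62 f8

[0] 0x1e->0x03 len=2 : 62 f8
[1] 0x03->0x19 len=3 : 62 f8 99
[2] 0x02->0x11 len=6 : d2 62 f8 99 f9 54
[3] 0x1c->0x08 len=3 : 4e 3d 62
query mem[0x04]=0xf8, mem[0x19]=0x62, mem[0x1a]=0xf8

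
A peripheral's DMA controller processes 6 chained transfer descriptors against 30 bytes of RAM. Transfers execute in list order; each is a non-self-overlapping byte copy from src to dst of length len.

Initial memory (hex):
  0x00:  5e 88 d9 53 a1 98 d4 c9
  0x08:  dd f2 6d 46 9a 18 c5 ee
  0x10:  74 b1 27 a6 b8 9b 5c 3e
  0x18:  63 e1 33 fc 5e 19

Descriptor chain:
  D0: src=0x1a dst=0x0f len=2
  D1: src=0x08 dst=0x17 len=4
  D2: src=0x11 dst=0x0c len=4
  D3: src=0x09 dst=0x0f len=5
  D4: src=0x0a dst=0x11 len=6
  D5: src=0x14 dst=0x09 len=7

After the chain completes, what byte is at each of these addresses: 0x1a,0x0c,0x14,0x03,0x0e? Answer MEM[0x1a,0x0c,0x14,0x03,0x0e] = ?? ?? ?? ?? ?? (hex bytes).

  after D0: wrote 2B at 0x0f = 33fc
  after D1: wrote 4B at 0x17 = ddf26d46
  after D2: wrote 4B at 0x0c = b127a6b8
  after D3: wrote 5B at 0x0f = f26d46b127
  after D4: wrote 6B at 0x11 = 6d46b127a6f2
  after D5: wrote 7B at 0x09 = 27a6f2ddf26d46
query mem[0x1a]=0x46, mem[0x0c]=0xdd, mem[0x14]=0x27, mem[0x03]=0x53, mem[0x0e]=0x6d

MEM[0x1a,0x0c,0x14,0x03,0x0e] = 46 dd 27 53 6d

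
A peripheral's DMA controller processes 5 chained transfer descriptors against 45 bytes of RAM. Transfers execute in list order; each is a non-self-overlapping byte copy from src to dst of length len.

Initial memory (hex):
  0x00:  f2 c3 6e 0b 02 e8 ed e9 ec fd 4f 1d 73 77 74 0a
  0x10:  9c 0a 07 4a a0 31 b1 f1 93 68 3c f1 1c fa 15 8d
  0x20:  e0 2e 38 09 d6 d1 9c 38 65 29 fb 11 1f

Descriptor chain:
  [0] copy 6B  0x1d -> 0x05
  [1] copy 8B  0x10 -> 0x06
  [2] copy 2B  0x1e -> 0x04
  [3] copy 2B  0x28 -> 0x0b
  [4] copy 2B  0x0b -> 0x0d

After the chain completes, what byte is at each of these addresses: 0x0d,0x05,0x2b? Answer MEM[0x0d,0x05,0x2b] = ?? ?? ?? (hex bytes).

MEM[0x0d,0x05,0x2b] = 65 8d 11

D0: mem[0x05..0x0a] <- [fa 15 8d e0 2e 38]
D1: mem[0x06..0x0d] <- [9c 0a 07 4a a0 31 b1 f1]
D2: mem[0x04..0x05] <- [15 8d]
D3: mem[0x0b..0x0c] <- [65 29]
D4: mem[0x0d..0x0e] <- [65 29]
query mem[0x0d]=0x65, mem[0x05]=0x8d, mem[0x2b]=0x11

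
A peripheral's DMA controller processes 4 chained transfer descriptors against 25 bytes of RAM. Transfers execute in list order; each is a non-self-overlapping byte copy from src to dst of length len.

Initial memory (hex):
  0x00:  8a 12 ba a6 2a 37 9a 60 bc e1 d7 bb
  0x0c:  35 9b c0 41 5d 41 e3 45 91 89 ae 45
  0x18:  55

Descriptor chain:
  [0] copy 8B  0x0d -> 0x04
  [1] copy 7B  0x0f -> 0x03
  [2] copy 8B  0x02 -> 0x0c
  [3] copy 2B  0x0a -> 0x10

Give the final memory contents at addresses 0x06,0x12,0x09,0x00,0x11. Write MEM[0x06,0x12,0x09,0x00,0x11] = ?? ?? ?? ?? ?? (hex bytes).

MEM[0x06,0x12,0x09,0x00,0x11] = e3 91 89 8a 91

  after D0: wrote 8B at 0x04 = 9bc0415d41e34591
  after D1: wrote 7B at 0x03 = 415d41e3459189
  after D2: wrote 8B at 0x0c = ba415d41e3459189
  after D3: wrote 2B at 0x10 = 4591
query mem[0x06]=0xe3, mem[0x12]=0x91, mem[0x09]=0x89, mem[0x00]=0x8a, mem[0x11]=0x91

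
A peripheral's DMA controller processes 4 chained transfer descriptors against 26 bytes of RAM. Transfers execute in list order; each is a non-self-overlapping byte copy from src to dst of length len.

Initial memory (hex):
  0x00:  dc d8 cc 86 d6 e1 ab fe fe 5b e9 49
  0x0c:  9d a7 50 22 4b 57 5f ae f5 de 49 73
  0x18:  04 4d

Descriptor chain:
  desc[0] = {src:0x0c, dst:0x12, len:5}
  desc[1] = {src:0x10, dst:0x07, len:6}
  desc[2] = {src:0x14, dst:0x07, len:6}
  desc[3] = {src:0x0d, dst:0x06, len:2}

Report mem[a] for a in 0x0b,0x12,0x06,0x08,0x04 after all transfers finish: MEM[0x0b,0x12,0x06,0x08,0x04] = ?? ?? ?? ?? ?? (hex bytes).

  after D0: wrote 5B at 0x12 = 9da750224b
  after D1: wrote 6B at 0x07 = 4b579da75022
  after D2: wrote 6B at 0x07 = 50224b73044d
  after D3: wrote 2B at 0x06 = a750
query mem[0x0b]=0x04, mem[0x12]=0x9d, mem[0x06]=0xa7, mem[0x08]=0x22, mem[0x04]=0xd6

MEM[0x0b,0x12,0x06,0x08,0x04] = 04 9d a7 22 d6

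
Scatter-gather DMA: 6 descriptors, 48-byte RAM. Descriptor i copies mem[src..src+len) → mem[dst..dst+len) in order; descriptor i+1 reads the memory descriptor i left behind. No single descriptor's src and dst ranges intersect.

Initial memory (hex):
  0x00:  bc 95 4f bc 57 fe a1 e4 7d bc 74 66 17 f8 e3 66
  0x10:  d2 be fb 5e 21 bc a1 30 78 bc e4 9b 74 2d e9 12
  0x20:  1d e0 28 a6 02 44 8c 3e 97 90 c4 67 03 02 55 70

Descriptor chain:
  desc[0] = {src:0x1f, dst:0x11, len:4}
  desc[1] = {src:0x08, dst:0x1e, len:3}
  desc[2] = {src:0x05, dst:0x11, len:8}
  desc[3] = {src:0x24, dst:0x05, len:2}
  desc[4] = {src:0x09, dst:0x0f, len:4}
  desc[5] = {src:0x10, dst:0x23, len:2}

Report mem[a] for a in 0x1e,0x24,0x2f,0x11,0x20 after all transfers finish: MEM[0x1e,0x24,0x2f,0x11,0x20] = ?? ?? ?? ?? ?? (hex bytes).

MEM[0x1e,0x24,0x2f,0x11,0x20] = 7d 66 70 66 74

#0 dst[0x11+4] := {0x12,0x1d,0xe0,0x28}
#1 dst[0x1e+3] := {0x7d,0xbc,0x74}
#2 dst[0x11+8] := {0xfe,0xa1,0xe4,0x7d,0xbc,0x74,0x66,0x17}
#3 dst[0x05+2] := {0x02,0x44}
#4 dst[0x0f+4] := {0xbc,0x74,0x66,0x17}
#5 dst[0x23+2] := {0x74,0x66}
query mem[0x1e]=0x7d, mem[0x24]=0x66, mem[0x2f]=0x70, mem[0x11]=0x66, mem[0x20]=0x74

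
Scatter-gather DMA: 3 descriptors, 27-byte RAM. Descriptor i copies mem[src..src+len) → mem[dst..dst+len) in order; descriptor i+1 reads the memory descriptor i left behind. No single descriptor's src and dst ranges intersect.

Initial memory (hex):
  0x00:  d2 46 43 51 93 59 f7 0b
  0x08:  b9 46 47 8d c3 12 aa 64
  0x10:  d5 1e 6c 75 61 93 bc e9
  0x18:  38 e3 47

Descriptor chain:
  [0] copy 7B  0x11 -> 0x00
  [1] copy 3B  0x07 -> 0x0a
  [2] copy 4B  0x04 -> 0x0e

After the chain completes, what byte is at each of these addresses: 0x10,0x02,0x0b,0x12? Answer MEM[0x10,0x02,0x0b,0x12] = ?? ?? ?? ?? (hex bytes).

MEM[0x10,0x02,0x0b,0x12] = e9 75 b9 6c

  after D0: wrote 7B at 0x00 = 1e6c756193bce9
  after D1: wrote 3B at 0x0a = 0bb946
  after D2: wrote 4B at 0x0e = 93bce90b
query mem[0x10]=0xe9, mem[0x02]=0x75, mem[0x0b]=0xb9, mem[0x12]=0x6c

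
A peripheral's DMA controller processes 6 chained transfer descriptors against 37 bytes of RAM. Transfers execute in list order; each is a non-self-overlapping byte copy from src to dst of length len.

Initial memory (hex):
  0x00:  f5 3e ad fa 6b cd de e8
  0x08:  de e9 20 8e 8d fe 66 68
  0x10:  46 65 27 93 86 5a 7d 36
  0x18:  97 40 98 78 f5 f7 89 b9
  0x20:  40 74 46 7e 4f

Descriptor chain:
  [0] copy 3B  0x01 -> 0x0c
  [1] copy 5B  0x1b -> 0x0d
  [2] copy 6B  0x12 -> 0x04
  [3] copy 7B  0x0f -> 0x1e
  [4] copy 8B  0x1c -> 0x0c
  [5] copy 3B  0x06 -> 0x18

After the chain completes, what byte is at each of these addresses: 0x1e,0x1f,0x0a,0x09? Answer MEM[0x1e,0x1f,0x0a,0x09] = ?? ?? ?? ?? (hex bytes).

MEM[0x1e,0x1f,0x0a,0x09] = f7 89 20 36

[0] 0x01->0x0c len=3 : 3e ad fa
[1] 0x1b->0x0d len=5 : 78 f5 f7 89 b9
[2] 0x12->0x04 len=6 : 27 93 86 5a 7d 36
[3] 0x0f->0x1e len=7 : f7 89 b9 27 93 86 5a
[4] 0x1c->0x0c len=8 : f5 f7 f7 89 b9 27 93 86
[5] 0x06->0x18 len=3 : 86 5a 7d
query mem[0x1e]=0xf7, mem[0x1f]=0x89, mem[0x0a]=0x20, mem[0x09]=0x36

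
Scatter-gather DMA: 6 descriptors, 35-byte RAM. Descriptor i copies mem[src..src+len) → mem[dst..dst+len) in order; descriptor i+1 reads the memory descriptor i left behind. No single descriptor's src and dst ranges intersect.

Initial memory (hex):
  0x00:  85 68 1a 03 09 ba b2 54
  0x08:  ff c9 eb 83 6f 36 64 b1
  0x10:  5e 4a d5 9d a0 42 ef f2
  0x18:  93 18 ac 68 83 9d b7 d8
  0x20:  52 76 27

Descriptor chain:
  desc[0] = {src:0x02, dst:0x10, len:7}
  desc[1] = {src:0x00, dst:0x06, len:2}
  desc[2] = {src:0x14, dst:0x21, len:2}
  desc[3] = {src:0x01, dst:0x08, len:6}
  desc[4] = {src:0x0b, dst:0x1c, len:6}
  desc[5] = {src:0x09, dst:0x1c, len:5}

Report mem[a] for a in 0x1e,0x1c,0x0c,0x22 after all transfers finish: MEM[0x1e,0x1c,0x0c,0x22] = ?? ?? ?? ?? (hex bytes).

D0: mem[0x10..0x16] <- [1a 03 09 ba b2 54 ff]
D1: mem[0x06..0x07] <- [85 68]
D2: mem[0x21..0x22] <- [b2 54]
D3: mem[0x08..0x0d] <- [68 1a 03 09 ba 85]
D4: mem[0x1c..0x21] <- [09 ba 85 64 b1 1a]
D5: mem[0x1c..0x20] <- [1a 03 09 ba 85]
query mem[0x1e]=0x09, mem[0x1c]=0x1a, mem[0x0c]=0xba, mem[0x22]=0x54

MEM[0x1e,0x1c,0x0c,0x22] = 09 1a ba 54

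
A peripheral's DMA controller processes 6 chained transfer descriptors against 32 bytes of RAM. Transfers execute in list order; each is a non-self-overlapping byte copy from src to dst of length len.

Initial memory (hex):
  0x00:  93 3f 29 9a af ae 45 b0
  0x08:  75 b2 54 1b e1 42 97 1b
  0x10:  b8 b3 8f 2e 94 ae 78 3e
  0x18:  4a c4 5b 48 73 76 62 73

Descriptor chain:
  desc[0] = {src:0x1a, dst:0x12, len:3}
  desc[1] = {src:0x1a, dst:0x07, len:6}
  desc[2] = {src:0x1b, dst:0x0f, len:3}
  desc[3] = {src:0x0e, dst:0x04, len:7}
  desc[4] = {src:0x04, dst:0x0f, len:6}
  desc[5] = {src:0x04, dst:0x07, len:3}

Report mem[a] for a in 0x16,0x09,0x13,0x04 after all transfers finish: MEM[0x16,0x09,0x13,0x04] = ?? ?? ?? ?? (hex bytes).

  after D0: wrote 3B at 0x12 = 5b4873
  after D1: wrote 6B at 0x07 = 5b4873766273
  after D2: wrote 3B at 0x0f = 487376
  after D3: wrote 7B at 0x04 = 974873765b4873
  after D4: wrote 6B at 0x0f = 974873765b48
  after D5: wrote 3B at 0x07 = 974873
query mem[0x16]=0x78, mem[0x09]=0x73, mem[0x13]=0x5b, mem[0x04]=0x97

MEM[0x16,0x09,0x13,0x04] = 78 73 5b 97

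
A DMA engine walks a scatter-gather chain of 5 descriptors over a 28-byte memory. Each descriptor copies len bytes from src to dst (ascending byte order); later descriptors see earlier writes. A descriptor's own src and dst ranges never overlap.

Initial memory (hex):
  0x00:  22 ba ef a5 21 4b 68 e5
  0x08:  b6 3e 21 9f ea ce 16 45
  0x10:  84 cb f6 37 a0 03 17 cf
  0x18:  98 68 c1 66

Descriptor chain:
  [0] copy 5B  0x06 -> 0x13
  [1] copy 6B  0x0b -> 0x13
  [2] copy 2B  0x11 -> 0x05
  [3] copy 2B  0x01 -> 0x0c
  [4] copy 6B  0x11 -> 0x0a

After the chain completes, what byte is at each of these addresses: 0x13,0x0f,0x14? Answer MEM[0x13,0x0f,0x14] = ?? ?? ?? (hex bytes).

  after D0: wrote 5B at 0x13 = 68e5b63e21
  after D1: wrote 6B at 0x13 = 9feace164584
  after D2: wrote 2B at 0x05 = cbf6
  after D3: wrote 2B at 0x0c = baef
  after D4: wrote 6B at 0x0a = cbf69feace16
query mem[0x13]=0x9f, mem[0x0f]=0x16, mem[0x14]=0xea

MEM[0x13,0x0f,0x14] = 9f 16 ea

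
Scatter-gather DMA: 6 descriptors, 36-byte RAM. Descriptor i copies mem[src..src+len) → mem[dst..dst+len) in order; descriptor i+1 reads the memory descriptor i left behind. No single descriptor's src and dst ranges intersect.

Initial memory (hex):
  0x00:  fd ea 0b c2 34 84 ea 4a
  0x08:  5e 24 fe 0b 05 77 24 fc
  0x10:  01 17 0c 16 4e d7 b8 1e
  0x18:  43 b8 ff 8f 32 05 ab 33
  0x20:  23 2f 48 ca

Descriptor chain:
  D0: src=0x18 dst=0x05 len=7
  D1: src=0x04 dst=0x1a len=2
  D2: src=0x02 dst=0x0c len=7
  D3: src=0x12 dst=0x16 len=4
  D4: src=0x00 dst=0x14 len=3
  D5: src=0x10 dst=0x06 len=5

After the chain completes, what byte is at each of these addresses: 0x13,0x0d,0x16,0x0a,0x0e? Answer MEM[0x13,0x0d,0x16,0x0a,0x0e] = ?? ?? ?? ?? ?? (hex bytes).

#0 dst[0x05+7] := {0x43,0xb8,0xff,0x8f,0x32,0x05,0xab}
#1 dst[0x1a+2] := {0x34,0x43}
#2 dst[0x0c+7] := {0x0b,0xc2,0x34,0x43,0xb8,0xff,0x8f}
#3 dst[0x16+4] := {0x8f,0x16,0x4e,0xd7}
#4 dst[0x14+3] := {0xfd,0xea,0x0b}
#5 dst[0x06+5] := {0xb8,0xff,0x8f,0x16,0xfd}
query mem[0x13]=0x16, mem[0x0d]=0xc2, mem[0x16]=0x0b, mem[0x0a]=0xfd, mem[0x0e]=0x34

MEM[0x13,0x0d,0x16,0x0a,0x0e] = 16 c2 0b fd 34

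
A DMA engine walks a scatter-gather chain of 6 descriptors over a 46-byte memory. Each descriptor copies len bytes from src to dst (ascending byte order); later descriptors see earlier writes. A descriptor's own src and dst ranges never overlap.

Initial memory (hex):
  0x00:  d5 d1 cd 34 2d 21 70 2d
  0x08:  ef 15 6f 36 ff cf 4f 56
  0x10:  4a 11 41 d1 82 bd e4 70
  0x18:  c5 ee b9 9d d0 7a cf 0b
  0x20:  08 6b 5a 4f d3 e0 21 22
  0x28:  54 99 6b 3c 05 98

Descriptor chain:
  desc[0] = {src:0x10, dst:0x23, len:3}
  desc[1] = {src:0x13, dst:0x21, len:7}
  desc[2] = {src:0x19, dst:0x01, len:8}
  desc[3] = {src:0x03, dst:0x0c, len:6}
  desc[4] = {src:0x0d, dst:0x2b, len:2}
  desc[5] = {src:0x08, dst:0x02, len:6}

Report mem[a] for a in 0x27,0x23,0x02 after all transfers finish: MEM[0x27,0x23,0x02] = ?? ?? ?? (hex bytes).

MEM[0x27,0x23,0x02] = ee bd 08

D0: mem[0x23..0x25] <- [4a 11 41]
D1: mem[0x21..0x27] <- [d1 82 bd e4 70 c5 ee]
D2: mem[0x01..0x08] <- [ee b9 9d d0 7a cf 0b 08]
D3: mem[0x0c..0x11] <- [9d d0 7a cf 0b 08]
D4: mem[0x2b..0x2c] <- [d0 7a]
D5: mem[0x02..0x07] <- [08 15 6f 36 9d d0]
query mem[0x27]=0xee, mem[0x23]=0xbd, mem[0x02]=0x08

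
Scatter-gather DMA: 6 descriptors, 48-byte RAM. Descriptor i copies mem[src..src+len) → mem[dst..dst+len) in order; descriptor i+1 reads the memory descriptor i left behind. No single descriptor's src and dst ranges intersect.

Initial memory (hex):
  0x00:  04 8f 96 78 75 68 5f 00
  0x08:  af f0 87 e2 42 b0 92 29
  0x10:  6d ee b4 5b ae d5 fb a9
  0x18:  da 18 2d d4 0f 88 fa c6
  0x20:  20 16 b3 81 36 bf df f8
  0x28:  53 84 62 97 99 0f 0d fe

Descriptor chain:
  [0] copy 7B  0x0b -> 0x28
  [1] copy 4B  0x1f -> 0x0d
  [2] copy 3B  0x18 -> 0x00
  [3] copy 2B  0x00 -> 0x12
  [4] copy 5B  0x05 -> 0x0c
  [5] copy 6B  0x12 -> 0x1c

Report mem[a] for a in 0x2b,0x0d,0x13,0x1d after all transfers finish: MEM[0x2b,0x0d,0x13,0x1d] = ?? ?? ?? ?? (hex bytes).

[0] 0x0b->0x28 len=7 : e2 42 b0 92 29 6d ee
[1] 0x1f->0x0d len=4 : c6 20 16 b3
[2] 0x18->0x00 len=3 : da 18 2d
[3] 0x00->0x12 len=2 : da 18
[4] 0x05->0x0c len=5 : 68 5f 00 af f0
[5] 0x12->0x1c len=6 : da 18 ae d5 fb a9
query mem[0x2b]=0x92, mem[0x0d]=0x5f, mem[0x13]=0x18, mem[0x1d]=0x18

MEM[0x2b,0x0d,0x13,0x1d] = 92 5f 18 18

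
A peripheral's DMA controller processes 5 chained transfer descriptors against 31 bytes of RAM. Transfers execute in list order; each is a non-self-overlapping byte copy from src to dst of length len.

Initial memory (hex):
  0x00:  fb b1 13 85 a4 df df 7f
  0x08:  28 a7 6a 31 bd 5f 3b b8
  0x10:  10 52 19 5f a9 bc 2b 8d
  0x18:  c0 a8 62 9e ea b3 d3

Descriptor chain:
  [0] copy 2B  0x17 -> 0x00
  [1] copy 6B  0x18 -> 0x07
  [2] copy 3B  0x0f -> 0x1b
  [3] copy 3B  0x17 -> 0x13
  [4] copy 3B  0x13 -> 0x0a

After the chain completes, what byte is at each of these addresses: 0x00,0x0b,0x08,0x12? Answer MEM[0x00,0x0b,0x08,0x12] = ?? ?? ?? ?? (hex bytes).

[0] 0x17->0x00 len=2 : 8d c0
[1] 0x18->0x07 len=6 : c0 a8 62 9e ea b3
[2] 0x0f->0x1b len=3 : b8 10 52
[3] 0x17->0x13 len=3 : 8d c0 a8
[4] 0x13->0x0a len=3 : 8d c0 a8
query mem[0x00]=0x8d, mem[0x0b]=0xc0, mem[0x08]=0xa8, mem[0x12]=0x19

MEM[0x00,0x0b,0x08,0x12] = 8d c0 a8 19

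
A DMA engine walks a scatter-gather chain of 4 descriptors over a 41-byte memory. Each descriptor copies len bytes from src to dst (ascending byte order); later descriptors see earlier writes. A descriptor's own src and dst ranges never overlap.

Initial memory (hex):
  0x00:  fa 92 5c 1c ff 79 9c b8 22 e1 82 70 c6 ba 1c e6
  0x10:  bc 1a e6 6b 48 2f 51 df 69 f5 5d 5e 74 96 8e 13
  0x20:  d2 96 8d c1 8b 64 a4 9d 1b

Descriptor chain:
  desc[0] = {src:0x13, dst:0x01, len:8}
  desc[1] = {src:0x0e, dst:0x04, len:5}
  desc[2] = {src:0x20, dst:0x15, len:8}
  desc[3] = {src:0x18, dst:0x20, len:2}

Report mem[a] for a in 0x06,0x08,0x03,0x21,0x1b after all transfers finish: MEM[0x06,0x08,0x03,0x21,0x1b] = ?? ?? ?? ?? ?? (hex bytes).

D0: mem[0x01..0x08] <- [6b 48 2f 51 df 69 f5 5d]
D1: mem[0x04..0x08] <- [1c e6 bc 1a e6]
D2: mem[0x15..0x1c] <- [d2 96 8d c1 8b 64 a4 9d]
D3: mem[0x20..0x21] <- [c1 8b]
query mem[0x06]=0xbc, mem[0x08]=0xe6, mem[0x03]=0x2f, mem[0x21]=0x8b, mem[0x1b]=0xa4

MEM[0x06,0x08,0x03,0x21,0x1b] = bc e6 2f 8b a4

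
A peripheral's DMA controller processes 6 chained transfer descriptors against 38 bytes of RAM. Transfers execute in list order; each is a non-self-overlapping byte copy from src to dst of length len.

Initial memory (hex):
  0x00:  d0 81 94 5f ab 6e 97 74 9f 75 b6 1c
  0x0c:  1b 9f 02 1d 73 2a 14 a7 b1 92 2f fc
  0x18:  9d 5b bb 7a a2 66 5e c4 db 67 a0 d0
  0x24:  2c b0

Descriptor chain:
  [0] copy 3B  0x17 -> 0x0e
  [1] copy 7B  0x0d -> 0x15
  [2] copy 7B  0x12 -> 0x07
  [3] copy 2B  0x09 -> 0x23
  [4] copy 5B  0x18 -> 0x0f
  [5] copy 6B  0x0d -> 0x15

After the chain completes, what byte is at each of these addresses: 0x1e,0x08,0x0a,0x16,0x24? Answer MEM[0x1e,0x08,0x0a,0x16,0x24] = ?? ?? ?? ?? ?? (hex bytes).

MEM[0x1e,0x08,0x0a,0x16,0x24] = 5e a7 9f fc 9f

D0: mem[0x0e..0x10] <- [fc 9d 5b]
D1: mem[0x15..0x1b] <- [9f fc 9d 5b 2a 14 a7]
D2: mem[0x07..0x0d] <- [14 a7 b1 9f fc 9d 5b]
D3: mem[0x23..0x24] <- [b1 9f]
D4: mem[0x0f..0x13] <- [5b 2a 14 a7 a2]
D5: mem[0x15..0x1a] <- [5b fc 5b 2a 14 a7]
query mem[0x1e]=0x5e, mem[0x08]=0xa7, mem[0x0a]=0x9f, mem[0x16]=0xfc, mem[0x24]=0x9f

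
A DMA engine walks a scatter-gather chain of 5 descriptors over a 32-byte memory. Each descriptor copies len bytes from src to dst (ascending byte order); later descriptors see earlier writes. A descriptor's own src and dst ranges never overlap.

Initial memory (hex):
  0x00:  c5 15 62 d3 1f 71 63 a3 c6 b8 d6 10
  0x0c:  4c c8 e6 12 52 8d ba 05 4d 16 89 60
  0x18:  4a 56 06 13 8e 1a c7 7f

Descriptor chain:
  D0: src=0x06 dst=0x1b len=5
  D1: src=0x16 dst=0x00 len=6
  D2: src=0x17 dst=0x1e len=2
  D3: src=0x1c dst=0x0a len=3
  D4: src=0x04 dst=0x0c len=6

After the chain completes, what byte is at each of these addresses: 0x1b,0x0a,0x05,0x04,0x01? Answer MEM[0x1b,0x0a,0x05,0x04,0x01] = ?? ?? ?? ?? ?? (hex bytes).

MEM[0x1b,0x0a,0x05,0x04,0x01] = 63 a3 63 06 60

[0] 0x06->0x1b len=5 : 63 a3 c6 b8 d6
[1] 0x16->0x00 len=6 : 89 60 4a 56 06 63
[2] 0x17->0x1e len=2 : 60 4a
[3] 0x1c->0x0a len=3 : a3 c6 60
[4] 0x04->0x0c len=6 : 06 63 63 a3 c6 b8
query mem[0x1b]=0x63, mem[0x0a]=0xa3, mem[0x05]=0x63, mem[0x04]=0x06, mem[0x01]=0x60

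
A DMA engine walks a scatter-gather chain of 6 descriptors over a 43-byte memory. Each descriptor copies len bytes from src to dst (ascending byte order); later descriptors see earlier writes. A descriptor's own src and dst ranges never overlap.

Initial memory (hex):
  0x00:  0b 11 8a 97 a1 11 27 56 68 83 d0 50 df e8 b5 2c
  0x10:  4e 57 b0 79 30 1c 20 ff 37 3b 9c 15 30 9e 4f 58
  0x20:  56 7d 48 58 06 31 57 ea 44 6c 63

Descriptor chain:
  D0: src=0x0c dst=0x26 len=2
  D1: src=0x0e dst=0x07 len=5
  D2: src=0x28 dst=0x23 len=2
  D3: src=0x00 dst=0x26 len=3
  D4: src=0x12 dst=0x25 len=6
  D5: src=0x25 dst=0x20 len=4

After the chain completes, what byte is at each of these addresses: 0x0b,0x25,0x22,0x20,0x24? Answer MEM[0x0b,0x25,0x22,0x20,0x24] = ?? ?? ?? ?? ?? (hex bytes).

[0] 0x0c->0x26 len=2 : df e8
[1] 0x0e->0x07 len=5 : b5 2c 4e 57 b0
[2] 0x28->0x23 len=2 : 44 6c
[3] 0x00->0x26 len=3 : 0b 11 8a
[4] 0x12->0x25 len=6 : b0 79 30 1c 20 ff
[5] 0x25->0x20 len=4 : b0 79 30 1c
query mem[0x0b]=0xb0, mem[0x25]=0xb0, mem[0x22]=0x30, mem[0x20]=0xb0, mem[0x24]=0x6c

MEM[0x0b,0x25,0x22,0x20,0x24] = b0 b0 30 b0 6c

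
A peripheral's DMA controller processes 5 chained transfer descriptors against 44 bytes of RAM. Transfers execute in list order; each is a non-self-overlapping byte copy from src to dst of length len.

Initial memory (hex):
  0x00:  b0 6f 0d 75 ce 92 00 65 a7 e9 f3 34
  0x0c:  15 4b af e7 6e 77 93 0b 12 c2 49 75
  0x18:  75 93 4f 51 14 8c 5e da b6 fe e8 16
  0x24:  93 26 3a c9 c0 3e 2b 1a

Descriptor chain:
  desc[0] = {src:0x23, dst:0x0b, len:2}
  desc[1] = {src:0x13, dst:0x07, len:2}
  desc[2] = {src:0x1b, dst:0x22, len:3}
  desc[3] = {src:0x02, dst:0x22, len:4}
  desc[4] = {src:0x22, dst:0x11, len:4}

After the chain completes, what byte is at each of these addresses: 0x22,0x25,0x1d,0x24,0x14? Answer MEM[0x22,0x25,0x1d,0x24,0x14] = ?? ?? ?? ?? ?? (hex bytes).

MEM[0x22,0x25,0x1d,0x24,0x14] = 0d 92 8c ce 92

[0] 0x23->0x0b len=2 : 16 93
[1] 0x13->0x07 len=2 : 0b 12
[2] 0x1b->0x22 len=3 : 51 14 8c
[3] 0x02->0x22 len=4 : 0d 75 ce 92
[4] 0x22->0x11 len=4 : 0d 75 ce 92
query mem[0x22]=0x0d, mem[0x25]=0x92, mem[0x1d]=0x8c, mem[0x24]=0xce, mem[0x14]=0x92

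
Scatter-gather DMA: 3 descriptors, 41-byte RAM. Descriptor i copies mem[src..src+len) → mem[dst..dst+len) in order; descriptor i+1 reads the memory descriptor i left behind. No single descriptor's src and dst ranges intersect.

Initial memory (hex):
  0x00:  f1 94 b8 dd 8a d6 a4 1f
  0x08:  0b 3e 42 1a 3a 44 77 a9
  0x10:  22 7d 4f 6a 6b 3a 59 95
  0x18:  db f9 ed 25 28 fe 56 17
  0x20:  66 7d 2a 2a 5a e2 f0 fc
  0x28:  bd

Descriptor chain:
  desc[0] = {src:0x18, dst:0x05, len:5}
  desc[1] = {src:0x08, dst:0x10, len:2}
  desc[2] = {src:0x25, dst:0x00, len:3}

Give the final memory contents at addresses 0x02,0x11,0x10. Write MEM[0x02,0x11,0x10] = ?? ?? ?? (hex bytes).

D0: mem[0x05..0x09] <- [db f9 ed 25 28]
D1: mem[0x10..0x11] <- [25 28]
D2: mem[0x00..0x02] <- [e2 f0 fc]
query mem[0x02]=0xfc, mem[0x11]=0x28, mem[0x10]=0x25

MEM[0x02,0x11,0x10] = fc 28 25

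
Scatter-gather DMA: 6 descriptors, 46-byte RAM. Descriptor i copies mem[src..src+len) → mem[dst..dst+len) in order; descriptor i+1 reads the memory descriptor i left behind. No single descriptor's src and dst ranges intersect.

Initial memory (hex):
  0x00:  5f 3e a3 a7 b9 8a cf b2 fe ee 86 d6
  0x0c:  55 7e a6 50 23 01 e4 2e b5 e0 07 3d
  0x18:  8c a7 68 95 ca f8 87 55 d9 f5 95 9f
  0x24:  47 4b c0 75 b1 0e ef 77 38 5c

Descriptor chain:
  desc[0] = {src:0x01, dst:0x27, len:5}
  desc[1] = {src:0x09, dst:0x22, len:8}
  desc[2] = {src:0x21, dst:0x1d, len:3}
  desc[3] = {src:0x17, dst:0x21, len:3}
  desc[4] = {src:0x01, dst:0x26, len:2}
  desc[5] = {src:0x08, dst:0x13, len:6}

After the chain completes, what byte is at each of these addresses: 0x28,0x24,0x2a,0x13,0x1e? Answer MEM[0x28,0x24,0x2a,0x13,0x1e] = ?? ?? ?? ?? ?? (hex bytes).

MEM[0x28,0x24,0x2a,0x13,0x1e] = 50 d6 b9 fe ee

#0 dst[0x27+5] := {0x3e,0xa3,0xa7,0xb9,0x8a}
#1 dst[0x22+8] := {0xee,0x86,0xd6,0x55,0x7e,0xa6,0x50,0x23}
#2 dst[0x1d+3] := {0xf5,0xee,0x86}
#3 dst[0x21+3] := {0x3d,0x8c,0xa7}
#4 dst[0x26+2] := {0x3e,0xa3}
#5 dst[0x13+6] := {0xfe,0xee,0x86,0xd6,0x55,0x7e}
query mem[0x28]=0x50, mem[0x24]=0xd6, mem[0x2a]=0xb9, mem[0x13]=0xfe, mem[0x1e]=0xee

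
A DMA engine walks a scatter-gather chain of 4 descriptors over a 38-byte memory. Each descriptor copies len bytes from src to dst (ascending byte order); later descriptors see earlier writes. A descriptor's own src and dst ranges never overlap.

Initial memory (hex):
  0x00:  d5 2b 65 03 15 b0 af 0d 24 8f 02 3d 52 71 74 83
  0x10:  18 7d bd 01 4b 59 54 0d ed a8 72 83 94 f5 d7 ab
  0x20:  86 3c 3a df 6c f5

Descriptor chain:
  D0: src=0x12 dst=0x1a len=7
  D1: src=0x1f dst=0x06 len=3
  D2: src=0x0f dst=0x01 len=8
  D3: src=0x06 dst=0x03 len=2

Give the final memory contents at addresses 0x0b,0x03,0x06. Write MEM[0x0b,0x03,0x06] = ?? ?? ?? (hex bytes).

[0] 0x12->0x1a len=7 : bd 01 4b 59 54 0d ed
[1] 0x1f->0x06 len=3 : 0d ed 3c
[2] 0x0f->0x01 len=8 : 83 18 7d bd 01 4b 59 54
[3] 0x06->0x03 len=2 : 4b 59
query mem[0x0b]=0x3d, mem[0x03]=0x4b, mem[0x06]=0x4b

MEM[0x0b,0x03,0x06] = 3d 4b 4b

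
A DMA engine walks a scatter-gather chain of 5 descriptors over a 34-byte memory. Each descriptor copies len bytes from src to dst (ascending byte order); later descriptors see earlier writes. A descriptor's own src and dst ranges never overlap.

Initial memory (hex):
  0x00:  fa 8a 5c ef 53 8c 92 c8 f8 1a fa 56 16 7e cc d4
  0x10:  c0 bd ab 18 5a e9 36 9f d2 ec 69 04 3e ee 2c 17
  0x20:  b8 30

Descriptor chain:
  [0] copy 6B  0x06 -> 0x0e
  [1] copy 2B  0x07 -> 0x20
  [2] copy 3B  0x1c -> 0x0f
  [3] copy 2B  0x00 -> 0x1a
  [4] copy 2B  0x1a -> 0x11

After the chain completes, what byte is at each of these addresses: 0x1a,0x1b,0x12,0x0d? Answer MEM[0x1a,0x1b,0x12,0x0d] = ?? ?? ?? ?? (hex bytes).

[0] 0x06->0x0e len=6 : 92 c8 f8 1a fa 56
[1] 0x07->0x20 len=2 : c8 f8
[2] 0x1c->0x0f len=3 : 3e ee 2c
[3] 0x00->0x1a len=2 : fa 8a
[4] 0x1a->0x11 len=2 : fa 8a
query mem[0x1a]=0xfa, mem[0x1b]=0x8a, mem[0x12]=0x8a, mem[0x0d]=0x7e

MEM[0x1a,0x1b,0x12,0x0d] = fa 8a 8a 7e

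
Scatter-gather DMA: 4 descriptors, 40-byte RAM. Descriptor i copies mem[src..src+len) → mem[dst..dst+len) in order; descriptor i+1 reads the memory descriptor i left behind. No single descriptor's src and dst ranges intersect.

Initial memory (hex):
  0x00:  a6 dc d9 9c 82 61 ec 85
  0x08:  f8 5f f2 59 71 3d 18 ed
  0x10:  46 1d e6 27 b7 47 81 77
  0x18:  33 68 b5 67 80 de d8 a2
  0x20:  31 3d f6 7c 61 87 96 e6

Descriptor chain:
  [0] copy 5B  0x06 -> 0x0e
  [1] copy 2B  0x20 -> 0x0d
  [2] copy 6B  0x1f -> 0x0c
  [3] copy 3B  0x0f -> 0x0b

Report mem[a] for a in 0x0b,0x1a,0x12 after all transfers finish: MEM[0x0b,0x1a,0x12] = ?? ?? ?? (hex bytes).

MEM[0x0b,0x1a,0x12] = f6 b5 f2

D0: mem[0x0e..0x12] <- [ec 85 f8 5f f2]
D1: mem[0x0d..0x0e] <- [31 3d]
D2: mem[0x0c..0x11] <- [a2 31 3d f6 7c 61]
D3: mem[0x0b..0x0d] <- [f6 7c 61]
query mem[0x0b]=0xf6, mem[0x1a]=0xb5, mem[0x12]=0xf2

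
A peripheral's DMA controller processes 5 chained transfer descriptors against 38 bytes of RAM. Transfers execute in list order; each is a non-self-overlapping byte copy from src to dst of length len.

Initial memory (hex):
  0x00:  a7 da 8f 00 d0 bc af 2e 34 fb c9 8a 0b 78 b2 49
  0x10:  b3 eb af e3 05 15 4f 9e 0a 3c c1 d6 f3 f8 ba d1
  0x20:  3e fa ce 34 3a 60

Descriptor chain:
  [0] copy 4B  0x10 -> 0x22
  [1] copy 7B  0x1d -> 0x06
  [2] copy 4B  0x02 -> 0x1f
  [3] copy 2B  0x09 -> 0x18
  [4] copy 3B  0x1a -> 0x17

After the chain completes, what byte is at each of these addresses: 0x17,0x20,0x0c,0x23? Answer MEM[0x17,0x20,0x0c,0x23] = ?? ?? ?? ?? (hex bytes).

D0: mem[0x22..0x25] <- [b3 eb af e3]
D1: mem[0x06..0x0c] <- [f8 ba d1 3e fa b3 eb]
D2: mem[0x1f..0x22] <- [8f 00 d0 bc]
D3: mem[0x18..0x19] <- [3e fa]
D4: mem[0x17..0x19] <- [c1 d6 f3]
query mem[0x17]=0xc1, mem[0x20]=0x00, mem[0x0c]=0xeb, mem[0x23]=0xeb

MEM[0x17,0x20,0x0c,0x23] = c1 00 eb eb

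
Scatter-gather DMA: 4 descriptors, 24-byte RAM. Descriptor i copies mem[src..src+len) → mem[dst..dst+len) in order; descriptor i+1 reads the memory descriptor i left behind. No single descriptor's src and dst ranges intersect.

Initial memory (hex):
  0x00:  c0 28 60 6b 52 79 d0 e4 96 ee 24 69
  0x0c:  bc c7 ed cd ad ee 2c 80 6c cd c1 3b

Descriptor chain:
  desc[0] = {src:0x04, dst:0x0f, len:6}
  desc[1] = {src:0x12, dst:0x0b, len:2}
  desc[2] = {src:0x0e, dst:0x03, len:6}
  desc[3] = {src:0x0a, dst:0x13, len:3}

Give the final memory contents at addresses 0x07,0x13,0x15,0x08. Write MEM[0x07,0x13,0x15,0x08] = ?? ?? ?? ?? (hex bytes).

MEM[0x07,0x13,0x15,0x08] = e4 24 96 96

  after D0: wrote 6B at 0x0f = 5279d0e496ee
  after D1: wrote 2B at 0x0b = e496
  after D2: wrote 6B at 0x03 = ed5279d0e496
  after D3: wrote 3B at 0x13 = 24e496
query mem[0x07]=0xe4, mem[0x13]=0x24, mem[0x15]=0x96, mem[0x08]=0x96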